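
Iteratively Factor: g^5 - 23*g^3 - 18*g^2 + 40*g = (g + 2)*(g^4 - 2*g^3 - 19*g^2 + 20*g) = (g - 5)*(g + 2)*(g^3 + 3*g^2 - 4*g) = (g - 5)*(g - 1)*(g + 2)*(g^2 + 4*g) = (g - 5)*(g - 1)*(g + 2)*(g + 4)*(g)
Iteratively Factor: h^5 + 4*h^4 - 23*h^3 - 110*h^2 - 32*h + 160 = (h + 4)*(h^4 - 23*h^2 - 18*h + 40) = (h + 4)^2*(h^3 - 4*h^2 - 7*h + 10) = (h - 5)*(h + 4)^2*(h^2 + h - 2) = (h - 5)*(h - 1)*(h + 4)^2*(h + 2)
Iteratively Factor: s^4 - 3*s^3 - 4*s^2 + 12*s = (s)*(s^3 - 3*s^2 - 4*s + 12) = s*(s - 3)*(s^2 - 4) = s*(s - 3)*(s + 2)*(s - 2)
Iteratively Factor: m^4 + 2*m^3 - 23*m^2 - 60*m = (m + 3)*(m^3 - m^2 - 20*m) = (m + 3)*(m + 4)*(m^2 - 5*m) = (m - 5)*(m + 3)*(m + 4)*(m)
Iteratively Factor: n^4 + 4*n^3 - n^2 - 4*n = (n - 1)*(n^3 + 5*n^2 + 4*n) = n*(n - 1)*(n^2 + 5*n + 4) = n*(n - 1)*(n + 4)*(n + 1)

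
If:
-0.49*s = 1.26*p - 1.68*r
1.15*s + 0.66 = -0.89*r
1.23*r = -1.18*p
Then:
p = 0.09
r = -0.08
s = -0.51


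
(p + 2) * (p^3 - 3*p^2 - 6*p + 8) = p^4 - p^3 - 12*p^2 - 4*p + 16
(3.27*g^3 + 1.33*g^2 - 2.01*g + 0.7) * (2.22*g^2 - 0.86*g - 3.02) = 7.2594*g^5 + 0.140400000000001*g^4 - 15.4814*g^3 - 0.734*g^2 + 5.4682*g - 2.114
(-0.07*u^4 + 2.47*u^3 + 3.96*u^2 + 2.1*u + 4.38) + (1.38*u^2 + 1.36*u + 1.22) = -0.07*u^4 + 2.47*u^3 + 5.34*u^2 + 3.46*u + 5.6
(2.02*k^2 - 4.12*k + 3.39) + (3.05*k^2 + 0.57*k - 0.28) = 5.07*k^2 - 3.55*k + 3.11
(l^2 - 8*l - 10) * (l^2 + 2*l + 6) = l^4 - 6*l^3 - 20*l^2 - 68*l - 60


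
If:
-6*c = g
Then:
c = -g/6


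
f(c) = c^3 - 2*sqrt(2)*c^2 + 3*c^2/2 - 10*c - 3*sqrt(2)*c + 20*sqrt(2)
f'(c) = 3*c^2 - 4*sqrt(2)*c + 3*c - 10 - 3*sqrt(2)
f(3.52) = 5.30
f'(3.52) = 13.58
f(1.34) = 9.22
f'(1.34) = -12.42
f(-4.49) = -25.07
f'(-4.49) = 58.17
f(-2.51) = 39.85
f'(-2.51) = 11.33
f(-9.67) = -862.44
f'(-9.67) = 291.98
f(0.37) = 22.88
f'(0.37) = -14.81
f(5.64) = 85.11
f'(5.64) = 66.20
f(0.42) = 22.14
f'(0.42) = -14.83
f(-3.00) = 32.06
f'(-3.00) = 20.73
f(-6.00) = -150.08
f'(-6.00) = 109.70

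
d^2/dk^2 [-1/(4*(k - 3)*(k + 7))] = (-(k - 3)^2 - (k - 3)*(k + 7) - (k + 7)^2)/(2*(k - 3)^3*(k + 7)^3)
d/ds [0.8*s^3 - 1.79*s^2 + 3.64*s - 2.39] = 2.4*s^2 - 3.58*s + 3.64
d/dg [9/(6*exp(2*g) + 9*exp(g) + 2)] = (-108*exp(g) - 81)*exp(g)/(6*exp(2*g) + 9*exp(g) + 2)^2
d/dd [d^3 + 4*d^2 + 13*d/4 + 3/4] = 3*d^2 + 8*d + 13/4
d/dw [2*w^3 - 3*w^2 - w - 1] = 6*w^2 - 6*w - 1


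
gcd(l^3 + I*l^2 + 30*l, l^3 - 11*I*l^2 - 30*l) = l^2 - 5*I*l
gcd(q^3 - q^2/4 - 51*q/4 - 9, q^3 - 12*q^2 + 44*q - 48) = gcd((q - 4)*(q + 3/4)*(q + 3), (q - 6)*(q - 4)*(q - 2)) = q - 4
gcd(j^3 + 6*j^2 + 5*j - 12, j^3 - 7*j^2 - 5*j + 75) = j + 3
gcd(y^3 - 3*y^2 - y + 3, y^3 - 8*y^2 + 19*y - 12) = y^2 - 4*y + 3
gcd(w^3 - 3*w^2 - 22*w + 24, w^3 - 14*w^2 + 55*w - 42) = w^2 - 7*w + 6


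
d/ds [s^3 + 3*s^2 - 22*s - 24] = 3*s^2 + 6*s - 22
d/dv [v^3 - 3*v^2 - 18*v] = 3*v^2 - 6*v - 18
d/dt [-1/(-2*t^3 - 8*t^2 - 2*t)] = (-3*t^2 - 8*t - 1)/(2*t^2*(t^2 + 4*t + 1)^2)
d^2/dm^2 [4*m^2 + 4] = 8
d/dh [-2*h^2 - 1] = -4*h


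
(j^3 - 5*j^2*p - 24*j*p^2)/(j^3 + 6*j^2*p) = (j^2 - 5*j*p - 24*p^2)/(j*(j + 6*p))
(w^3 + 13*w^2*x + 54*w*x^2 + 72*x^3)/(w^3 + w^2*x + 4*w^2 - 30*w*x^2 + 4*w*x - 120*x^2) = (-w^2 - 7*w*x - 12*x^2)/(-w^2 + 5*w*x - 4*w + 20*x)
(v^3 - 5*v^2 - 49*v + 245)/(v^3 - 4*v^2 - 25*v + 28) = (v^2 + 2*v - 35)/(v^2 + 3*v - 4)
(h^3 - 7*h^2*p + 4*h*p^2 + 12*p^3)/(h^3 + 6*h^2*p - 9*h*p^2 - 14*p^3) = (h - 6*p)/(h + 7*p)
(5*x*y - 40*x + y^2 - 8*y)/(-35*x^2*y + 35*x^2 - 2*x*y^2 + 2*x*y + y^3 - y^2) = (8 - y)/(7*x*y - 7*x - y^2 + y)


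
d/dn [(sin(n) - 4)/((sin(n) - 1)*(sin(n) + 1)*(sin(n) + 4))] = 2*(15*sin(n)/cos(n)^3 + tan(n) - 4/cos(n))/(sin(n) + 4)^2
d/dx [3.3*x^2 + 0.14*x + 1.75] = 6.6*x + 0.14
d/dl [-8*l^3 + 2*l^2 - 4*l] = -24*l^2 + 4*l - 4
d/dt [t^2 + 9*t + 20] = 2*t + 9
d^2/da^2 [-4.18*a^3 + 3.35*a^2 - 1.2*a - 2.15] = 6.7 - 25.08*a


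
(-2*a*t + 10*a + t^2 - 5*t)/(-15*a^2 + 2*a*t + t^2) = (-2*a*t + 10*a + t^2 - 5*t)/(-15*a^2 + 2*a*t + t^2)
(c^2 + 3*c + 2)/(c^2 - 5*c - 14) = (c + 1)/(c - 7)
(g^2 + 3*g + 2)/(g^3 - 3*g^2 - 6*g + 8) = (g + 1)/(g^2 - 5*g + 4)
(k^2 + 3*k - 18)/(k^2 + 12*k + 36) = (k - 3)/(k + 6)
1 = 1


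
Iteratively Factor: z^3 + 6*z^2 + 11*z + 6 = (z + 3)*(z^2 + 3*z + 2) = (z + 1)*(z + 3)*(z + 2)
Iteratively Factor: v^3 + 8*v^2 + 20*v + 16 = (v + 4)*(v^2 + 4*v + 4) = (v + 2)*(v + 4)*(v + 2)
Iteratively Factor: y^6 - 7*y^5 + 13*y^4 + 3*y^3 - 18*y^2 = (y - 3)*(y^5 - 4*y^4 + y^3 + 6*y^2) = (y - 3)*(y + 1)*(y^4 - 5*y^3 + 6*y^2) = y*(y - 3)*(y + 1)*(y^3 - 5*y^2 + 6*y) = y*(y - 3)*(y - 2)*(y + 1)*(y^2 - 3*y) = y^2*(y - 3)*(y - 2)*(y + 1)*(y - 3)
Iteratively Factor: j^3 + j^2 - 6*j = (j)*(j^2 + j - 6) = j*(j + 3)*(j - 2)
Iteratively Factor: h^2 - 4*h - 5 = (h - 5)*(h + 1)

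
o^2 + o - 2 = (o - 1)*(o + 2)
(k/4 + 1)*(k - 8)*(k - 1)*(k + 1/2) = k^4/4 - 9*k^3/8 - 61*k^2/8 + 9*k/2 + 4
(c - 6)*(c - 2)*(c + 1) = c^3 - 7*c^2 + 4*c + 12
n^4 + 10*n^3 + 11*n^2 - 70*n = n*(n - 2)*(n + 5)*(n + 7)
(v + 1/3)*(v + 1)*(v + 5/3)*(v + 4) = v^4 + 7*v^3 + 131*v^2/9 + 97*v/9 + 20/9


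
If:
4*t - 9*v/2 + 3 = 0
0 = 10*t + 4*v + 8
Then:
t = -48/61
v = -2/61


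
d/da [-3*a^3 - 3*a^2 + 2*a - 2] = -9*a^2 - 6*a + 2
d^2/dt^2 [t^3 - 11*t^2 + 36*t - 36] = 6*t - 22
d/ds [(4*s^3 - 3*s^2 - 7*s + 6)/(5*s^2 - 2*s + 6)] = (20*s^4 - 16*s^3 + 113*s^2 - 96*s - 30)/(25*s^4 - 20*s^3 + 64*s^2 - 24*s + 36)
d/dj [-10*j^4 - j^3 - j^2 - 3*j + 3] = -40*j^3 - 3*j^2 - 2*j - 3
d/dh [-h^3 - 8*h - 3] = -3*h^2 - 8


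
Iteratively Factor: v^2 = (v)*(v)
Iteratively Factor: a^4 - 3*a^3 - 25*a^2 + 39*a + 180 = (a + 3)*(a^3 - 6*a^2 - 7*a + 60) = (a + 3)^2*(a^2 - 9*a + 20) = (a - 5)*(a + 3)^2*(a - 4)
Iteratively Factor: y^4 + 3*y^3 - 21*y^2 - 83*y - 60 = (y - 5)*(y^3 + 8*y^2 + 19*y + 12) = (y - 5)*(y + 1)*(y^2 + 7*y + 12) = (y - 5)*(y + 1)*(y + 4)*(y + 3)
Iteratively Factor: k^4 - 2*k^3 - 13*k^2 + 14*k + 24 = (k - 2)*(k^3 - 13*k - 12) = (k - 4)*(k - 2)*(k^2 + 4*k + 3) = (k - 4)*(k - 2)*(k + 1)*(k + 3)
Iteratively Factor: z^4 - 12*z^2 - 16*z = (z + 2)*(z^3 - 2*z^2 - 8*z) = (z - 4)*(z + 2)*(z^2 + 2*z) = z*(z - 4)*(z + 2)*(z + 2)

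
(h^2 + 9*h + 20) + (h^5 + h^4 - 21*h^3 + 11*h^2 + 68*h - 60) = h^5 + h^4 - 21*h^3 + 12*h^2 + 77*h - 40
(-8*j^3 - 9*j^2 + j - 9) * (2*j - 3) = -16*j^4 + 6*j^3 + 29*j^2 - 21*j + 27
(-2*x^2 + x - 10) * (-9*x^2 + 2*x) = 18*x^4 - 13*x^3 + 92*x^2 - 20*x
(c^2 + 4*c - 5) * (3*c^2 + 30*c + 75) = 3*c^4 + 42*c^3 + 180*c^2 + 150*c - 375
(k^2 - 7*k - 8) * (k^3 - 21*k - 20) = k^5 - 7*k^4 - 29*k^3 + 127*k^2 + 308*k + 160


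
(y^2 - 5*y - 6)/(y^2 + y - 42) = (y + 1)/(y + 7)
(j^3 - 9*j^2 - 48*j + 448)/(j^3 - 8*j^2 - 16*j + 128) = (j^2 - j - 56)/(j^2 - 16)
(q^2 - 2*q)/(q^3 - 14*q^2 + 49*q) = (q - 2)/(q^2 - 14*q + 49)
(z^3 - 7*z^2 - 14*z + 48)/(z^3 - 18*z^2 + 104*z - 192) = (z^2 + z - 6)/(z^2 - 10*z + 24)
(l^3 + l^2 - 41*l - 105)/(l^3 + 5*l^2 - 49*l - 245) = (l + 3)/(l + 7)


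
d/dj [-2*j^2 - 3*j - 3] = -4*j - 3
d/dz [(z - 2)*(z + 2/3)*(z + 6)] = 3*z^2 + 28*z/3 - 28/3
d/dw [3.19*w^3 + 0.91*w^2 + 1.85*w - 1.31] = 9.57*w^2 + 1.82*w + 1.85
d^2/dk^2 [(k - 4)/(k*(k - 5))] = 2*(k^3 - 12*k^2 + 60*k - 100)/(k^3*(k^3 - 15*k^2 + 75*k - 125))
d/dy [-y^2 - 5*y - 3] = -2*y - 5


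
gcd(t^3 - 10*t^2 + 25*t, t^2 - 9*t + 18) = 1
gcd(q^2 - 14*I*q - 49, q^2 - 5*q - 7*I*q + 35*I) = q - 7*I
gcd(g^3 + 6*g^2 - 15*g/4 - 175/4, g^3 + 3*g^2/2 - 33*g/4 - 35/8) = g^2 + g - 35/4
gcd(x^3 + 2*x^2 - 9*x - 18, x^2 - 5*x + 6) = x - 3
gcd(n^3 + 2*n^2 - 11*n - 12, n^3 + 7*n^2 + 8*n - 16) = n + 4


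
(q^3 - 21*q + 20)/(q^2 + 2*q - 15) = (q^2 - 5*q + 4)/(q - 3)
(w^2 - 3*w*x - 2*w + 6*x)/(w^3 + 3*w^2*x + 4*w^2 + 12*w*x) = (w^2 - 3*w*x - 2*w + 6*x)/(w*(w^2 + 3*w*x + 4*w + 12*x))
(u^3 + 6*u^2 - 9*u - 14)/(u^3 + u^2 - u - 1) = (u^2 + 5*u - 14)/(u^2 - 1)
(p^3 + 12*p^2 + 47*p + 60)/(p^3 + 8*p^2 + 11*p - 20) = (p + 3)/(p - 1)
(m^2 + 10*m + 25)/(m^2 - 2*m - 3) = (m^2 + 10*m + 25)/(m^2 - 2*m - 3)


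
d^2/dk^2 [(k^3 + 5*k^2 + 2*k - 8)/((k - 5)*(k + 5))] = 18*(3*k^3 + 39*k^2 + 225*k + 325)/(k^6 - 75*k^4 + 1875*k^2 - 15625)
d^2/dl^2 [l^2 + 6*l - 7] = 2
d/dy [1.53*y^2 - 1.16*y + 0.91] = 3.06*y - 1.16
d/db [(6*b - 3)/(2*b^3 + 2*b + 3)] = 6*(2*b^3 + 2*b - (2*b - 1)*(3*b^2 + 1) + 3)/(2*b^3 + 2*b + 3)^2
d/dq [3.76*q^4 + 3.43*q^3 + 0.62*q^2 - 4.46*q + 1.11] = 15.04*q^3 + 10.29*q^2 + 1.24*q - 4.46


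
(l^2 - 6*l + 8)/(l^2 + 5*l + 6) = (l^2 - 6*l + 8)/(l^2 + 5*l + 6)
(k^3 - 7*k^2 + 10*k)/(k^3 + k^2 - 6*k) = (k - 5)/(k + 3)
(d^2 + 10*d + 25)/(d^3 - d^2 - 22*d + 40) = (d + 5)/(d^2 - 6*d + 8)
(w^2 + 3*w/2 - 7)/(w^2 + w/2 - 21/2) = (w - 2)/(w - 3)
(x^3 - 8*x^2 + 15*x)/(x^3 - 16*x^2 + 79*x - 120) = x/(x - 8)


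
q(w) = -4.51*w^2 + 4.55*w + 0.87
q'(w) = 4.55 - 9.02*w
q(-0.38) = -1.51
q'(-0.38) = 7.98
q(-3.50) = -70.30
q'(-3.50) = 36.12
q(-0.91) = -7.01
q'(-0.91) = 12.76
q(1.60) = -3.40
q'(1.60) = -9.88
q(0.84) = 1.51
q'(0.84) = -3.03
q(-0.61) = -3.58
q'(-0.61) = 10.05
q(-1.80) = -21.93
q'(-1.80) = 20.79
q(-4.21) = -98.22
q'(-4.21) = 42.52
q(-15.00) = -1082.13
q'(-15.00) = 139.85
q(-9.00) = -405.39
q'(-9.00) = 85.73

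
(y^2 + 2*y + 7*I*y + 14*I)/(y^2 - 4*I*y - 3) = (y^2 + y*(2 + 7*I) + 14*I)/(y^2 - 4*I*y - 3)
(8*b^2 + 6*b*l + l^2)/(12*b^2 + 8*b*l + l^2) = (4*b + l)/(6*b + l)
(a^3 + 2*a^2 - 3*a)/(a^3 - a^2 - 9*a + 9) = a/(a - 3)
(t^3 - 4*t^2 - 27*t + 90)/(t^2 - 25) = (t^2 - 9*t + 18)/(t - 5)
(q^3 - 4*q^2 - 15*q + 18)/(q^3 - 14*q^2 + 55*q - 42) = (q + 3)/(q - 7)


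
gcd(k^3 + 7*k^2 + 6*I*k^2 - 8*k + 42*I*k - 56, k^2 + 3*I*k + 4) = k + 4*I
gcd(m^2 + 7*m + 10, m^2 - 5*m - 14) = m + 2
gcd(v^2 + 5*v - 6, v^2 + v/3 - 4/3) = v - 1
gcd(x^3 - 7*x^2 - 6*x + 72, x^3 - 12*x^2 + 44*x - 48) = x^2 - 10*x + 24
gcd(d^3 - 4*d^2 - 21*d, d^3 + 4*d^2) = d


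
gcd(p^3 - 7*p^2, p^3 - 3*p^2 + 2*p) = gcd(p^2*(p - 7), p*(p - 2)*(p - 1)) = p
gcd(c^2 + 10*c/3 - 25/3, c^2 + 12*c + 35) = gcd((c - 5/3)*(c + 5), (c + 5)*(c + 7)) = c + 5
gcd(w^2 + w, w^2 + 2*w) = w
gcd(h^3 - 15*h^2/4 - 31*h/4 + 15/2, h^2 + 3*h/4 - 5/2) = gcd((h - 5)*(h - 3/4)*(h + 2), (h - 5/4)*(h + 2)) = h + 2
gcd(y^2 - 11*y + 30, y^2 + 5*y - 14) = 1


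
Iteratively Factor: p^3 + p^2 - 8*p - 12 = (p + 2)*(p^2 - p - 6) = (p + 2)^2*(p - 3)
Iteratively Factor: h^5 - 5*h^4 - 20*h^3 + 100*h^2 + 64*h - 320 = (h - 4)*(h^4 - h^3 - 24*h^2 + 4*h + 80) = (h - 4)*(h - 2)*(h^3 + h^2 - 22*h - 40) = (h - 4)*(h - 2)*(h + 2)*(h^2 - h - 20) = (h - 5)*(h - 4)*(h - 2)*(h + 2)*(h + 4)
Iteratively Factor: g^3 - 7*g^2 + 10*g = (g - 5)*(g^2 - 2*g) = (g - 5)*(g - 2)*(g)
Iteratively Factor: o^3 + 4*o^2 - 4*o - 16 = (o + 2)*(o^2 + 2*o - 8) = (o - 2)*(o + 2)*(o + 4)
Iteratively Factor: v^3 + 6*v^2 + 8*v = (v + 4)*(v^2 + 2*v) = (v + 2)*(v + 4)*(v)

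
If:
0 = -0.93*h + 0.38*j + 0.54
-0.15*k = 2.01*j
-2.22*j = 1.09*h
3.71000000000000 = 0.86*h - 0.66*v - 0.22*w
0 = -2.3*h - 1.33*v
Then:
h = 0.48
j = -0.24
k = 3.18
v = -0.84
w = -12.46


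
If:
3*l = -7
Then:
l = -7/3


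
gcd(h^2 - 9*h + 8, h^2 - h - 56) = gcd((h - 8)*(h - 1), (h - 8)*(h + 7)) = h - 8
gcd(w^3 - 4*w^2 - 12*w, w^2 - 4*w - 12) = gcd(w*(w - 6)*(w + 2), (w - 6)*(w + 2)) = w^2 - 4*w - 12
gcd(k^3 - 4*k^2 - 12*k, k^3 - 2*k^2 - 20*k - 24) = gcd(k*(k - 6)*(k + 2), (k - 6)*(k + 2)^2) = k^2 - 4*k - 12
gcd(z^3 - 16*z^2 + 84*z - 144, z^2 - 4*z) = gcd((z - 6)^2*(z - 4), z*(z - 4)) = z - 4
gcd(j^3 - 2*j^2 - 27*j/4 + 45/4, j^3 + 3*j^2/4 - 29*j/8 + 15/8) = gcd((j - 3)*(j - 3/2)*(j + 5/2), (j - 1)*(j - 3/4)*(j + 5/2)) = j + 5/2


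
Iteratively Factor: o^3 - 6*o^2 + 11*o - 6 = (o - 3)*(o^2 - 3*o + 2) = (o - 3)*(o - 2)*(o - 1)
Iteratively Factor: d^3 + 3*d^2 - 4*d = (d - 1)*(d^2 + 4*d) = (d - 1)*(d + 4)*(d)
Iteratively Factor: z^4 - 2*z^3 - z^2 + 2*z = (z - 2)*(z^3 - z) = (z - 2)*(z + 1)*(z^2 - z) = (z - 2)*(z - 1)*(z + 1)*(z)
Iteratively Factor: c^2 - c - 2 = (c - 2)*(c + 1)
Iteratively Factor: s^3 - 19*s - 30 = (s + 3)*(s^2 - 3*s - 10) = (s - 5)*(s + 3)*(s + 2)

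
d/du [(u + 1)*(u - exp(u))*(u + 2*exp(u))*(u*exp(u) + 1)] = (1 - exp(u))*(u + 1)*(u + 2*exp(u))*(u*exp(u) + 1) + (u + 1)^2*(u - exp(u))*(u + 2*exp(u))*exp(u) + (u + 1)*(u - exp(u))*(u*exp(u) + 1)*(2*exp(u) + 1) + (u - exp(u))*(u + 2*exp(u))*(u*exp(u) + 1)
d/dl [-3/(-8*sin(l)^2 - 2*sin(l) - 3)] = -6*(8*sin(l) + 1)*cos(l)/(8*sin(l)^2 + 2*sin(l) + 3)^2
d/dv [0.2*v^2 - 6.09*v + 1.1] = 0.4*v - 6.09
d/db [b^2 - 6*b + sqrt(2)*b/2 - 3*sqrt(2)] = 2*b - 6 + sqrt(2)/2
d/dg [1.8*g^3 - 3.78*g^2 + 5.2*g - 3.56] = 5.4*g^2 - 7.56*g + 5.2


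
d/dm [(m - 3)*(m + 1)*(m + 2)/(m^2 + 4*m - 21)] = (m^2 + 14*m + 19)/(m^2 + 14*m + 49)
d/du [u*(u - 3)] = 2*u - 3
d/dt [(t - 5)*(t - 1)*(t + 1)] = 3*t^2 - 10*t - 1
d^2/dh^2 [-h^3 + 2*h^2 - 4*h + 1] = 4 - 6*h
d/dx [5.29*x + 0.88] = 5.29000000000000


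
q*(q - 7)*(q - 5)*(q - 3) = q^4 - 15*q^3 + 71*q^2 - 105*q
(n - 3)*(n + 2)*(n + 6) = n^3 + 5*n^2 - 12*n - 36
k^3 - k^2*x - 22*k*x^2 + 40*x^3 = (k - 4*x)*(k - 2*x)*(k + 5*x)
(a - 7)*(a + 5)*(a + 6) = a^3 + 4*a^2 - 47*a - 210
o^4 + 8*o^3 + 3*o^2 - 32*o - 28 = (o - 2)*(o + 1)*(o + 2)*(o + 7)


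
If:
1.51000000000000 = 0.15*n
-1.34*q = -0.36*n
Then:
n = 10.07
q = 2.70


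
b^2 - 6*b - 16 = (b - 8)*(b + 2)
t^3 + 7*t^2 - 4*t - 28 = (t - 2)*(t + 2)*(t + 7)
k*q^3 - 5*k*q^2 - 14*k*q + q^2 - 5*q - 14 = (q - 7)*(q + 2)*(k*q + 1)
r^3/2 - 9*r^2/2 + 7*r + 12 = (r/2 + 1/2)*(r - 6)*(r - 4)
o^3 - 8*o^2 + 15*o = o*(o - 5)*(o - 3)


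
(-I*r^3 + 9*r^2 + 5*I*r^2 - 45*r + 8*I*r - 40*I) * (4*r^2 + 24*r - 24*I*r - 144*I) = -4*I*r^5 + 12*r^4 - 4*I*r^4 + 12*r^3 - 64*I*r^3 - 168*r^2 - 184*I*r^2 + 192*r + 5520*I*r - 5760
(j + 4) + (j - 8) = 2*j - 4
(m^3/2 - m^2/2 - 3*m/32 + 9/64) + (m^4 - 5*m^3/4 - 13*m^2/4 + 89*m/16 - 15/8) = m^4 - 3*m^3/4 - 15*m^2/4 + 175*m/32 - 111/64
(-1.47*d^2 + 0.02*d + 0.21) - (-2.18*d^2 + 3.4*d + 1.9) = 0.71*d^2 - 3.38*d - 1.69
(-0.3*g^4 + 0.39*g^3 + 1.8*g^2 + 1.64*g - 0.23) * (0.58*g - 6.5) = -0.174*g^5 + 2.1762*g^4 - 1.491*g^3 - 10.7488*g^2 - 10.7934*g + 1.495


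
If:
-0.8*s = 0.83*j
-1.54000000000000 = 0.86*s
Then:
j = 1.73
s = -1.79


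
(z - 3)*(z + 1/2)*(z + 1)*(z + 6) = z^4 + 9*z^3/2 - 13*z^2 - 51*z/2 - 9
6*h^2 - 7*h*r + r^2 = (-6*h + r)*(-h + r)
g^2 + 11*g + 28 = (g + 4)*(g + 7)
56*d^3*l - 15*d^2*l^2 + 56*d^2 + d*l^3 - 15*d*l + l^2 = (-8*d + l)*(-7*d + l)*(d*l + 1)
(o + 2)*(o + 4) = o^2 + 6*o + 8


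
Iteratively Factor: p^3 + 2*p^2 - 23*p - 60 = (p + 3)*(p^2 - p - 20) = (p + 3)*(p + 4)*(p - 5)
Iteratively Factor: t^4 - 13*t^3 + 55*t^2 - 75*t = (t - 5)*(t^3 - 8*t^2 + 15*t) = (t - 5)^2*(t^2 - 3*t) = t*(t - 5)^2*(t - 3)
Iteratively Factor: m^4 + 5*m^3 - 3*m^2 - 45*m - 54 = (m + 3)*(m^3 + 2*m^2 - 9*m - 18) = (m + 3)^2*(m^2 - m - 6) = (m - 3)*(m + 3)^2*(m + 2)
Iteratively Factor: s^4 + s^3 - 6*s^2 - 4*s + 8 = (s + 2)*(s^3 - s^2 - 4*s + 4) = (s - 1)*(s + 2)*(s^2 - 4) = (s - 2)*(s - 1)*(s + 2)*(s + 2)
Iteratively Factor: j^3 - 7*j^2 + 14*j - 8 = (j - 4)*(j^2 - 3*j + 2) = (j - 4)*(j - 2)*(j - 1)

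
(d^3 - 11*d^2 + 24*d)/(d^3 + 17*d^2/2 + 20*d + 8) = 2*d*(d^2 - 11*d + 24)/(2*d^3 + 17*d^2 + 40*d + 16)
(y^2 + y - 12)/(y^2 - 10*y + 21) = (y + 4)/(y - 7)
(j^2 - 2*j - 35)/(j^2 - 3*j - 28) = (j + 5)/(j + 4)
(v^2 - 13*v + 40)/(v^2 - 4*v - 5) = (v - 8)/(v + 1)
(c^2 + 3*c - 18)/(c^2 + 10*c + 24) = (c - 3)/(c + 4)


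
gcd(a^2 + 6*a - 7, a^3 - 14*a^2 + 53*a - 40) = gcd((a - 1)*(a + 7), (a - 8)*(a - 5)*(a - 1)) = a - 1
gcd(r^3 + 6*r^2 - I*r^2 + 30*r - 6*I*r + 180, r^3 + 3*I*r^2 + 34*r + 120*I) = r^2 - I*r + 30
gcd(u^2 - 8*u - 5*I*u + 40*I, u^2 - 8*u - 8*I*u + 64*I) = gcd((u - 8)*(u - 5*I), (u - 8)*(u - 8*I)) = u - 8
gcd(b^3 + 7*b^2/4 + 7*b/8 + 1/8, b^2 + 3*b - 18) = 1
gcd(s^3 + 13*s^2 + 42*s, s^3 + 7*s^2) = s^2 + 7*s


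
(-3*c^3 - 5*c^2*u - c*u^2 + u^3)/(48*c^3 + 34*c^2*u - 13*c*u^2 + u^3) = (-3*c^2 - 2*c*u + u^2)/(48*c^2 - 14*c*u + u^2)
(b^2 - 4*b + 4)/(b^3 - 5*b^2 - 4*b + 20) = (b - 2)/(b^2 - 3*b - 10)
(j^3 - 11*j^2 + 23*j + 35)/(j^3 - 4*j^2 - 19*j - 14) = (j - 5)/(j + 2)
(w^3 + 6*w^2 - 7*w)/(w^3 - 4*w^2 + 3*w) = (w + 7)/(w - 3)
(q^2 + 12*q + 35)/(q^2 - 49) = (q + 5)/(q - 7)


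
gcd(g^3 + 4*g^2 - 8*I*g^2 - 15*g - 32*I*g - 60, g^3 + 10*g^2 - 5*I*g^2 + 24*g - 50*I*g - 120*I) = g^2 + g*(4 - 5*I) - 20*I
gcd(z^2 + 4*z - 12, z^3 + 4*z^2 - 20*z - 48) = z + 6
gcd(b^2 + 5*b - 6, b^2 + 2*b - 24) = b + 6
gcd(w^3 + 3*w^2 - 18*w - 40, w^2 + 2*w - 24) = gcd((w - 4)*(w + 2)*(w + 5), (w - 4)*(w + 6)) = w - 4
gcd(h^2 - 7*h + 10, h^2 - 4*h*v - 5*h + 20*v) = h - 5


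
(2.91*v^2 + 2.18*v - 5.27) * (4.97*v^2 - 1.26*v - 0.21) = 14.4627*v^4 + 7.168*v^3 - 29.5498*v^2 + 6.1824*v + 1.1067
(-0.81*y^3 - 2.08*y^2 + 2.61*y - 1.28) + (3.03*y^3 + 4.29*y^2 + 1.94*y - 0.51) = 2.22*y^3 + 2.21*y^2 + 4.55*y - 1.79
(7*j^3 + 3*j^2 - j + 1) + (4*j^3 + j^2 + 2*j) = 11*j^3 + 4*j^2 + j + 1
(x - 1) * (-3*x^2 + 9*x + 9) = -3*x^3 + 12*x^2 - 9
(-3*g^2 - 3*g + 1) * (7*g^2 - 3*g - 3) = -21*g^4 - 12*g^3 + 25*g^2 + 6*g - 3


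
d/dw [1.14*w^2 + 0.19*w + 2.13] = 2.28*w + 0.19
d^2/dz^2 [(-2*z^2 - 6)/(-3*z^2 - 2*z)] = 12*(-2*z^3 + 27*z^2 + 18*z + 4)/(z^3*(27*z^3 + 54*z^2 + 36*z + 8))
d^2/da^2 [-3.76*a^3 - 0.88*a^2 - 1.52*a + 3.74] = -22.56*a - 1.76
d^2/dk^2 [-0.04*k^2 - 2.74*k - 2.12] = -0.0800000000000000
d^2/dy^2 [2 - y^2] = -2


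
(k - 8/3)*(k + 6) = k^2 + 10*k/3 - 16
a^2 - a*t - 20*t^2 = (a - 5*t)*(a + 4*t)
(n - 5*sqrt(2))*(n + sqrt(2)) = n^2 - 4*sqrt(2)*n - 10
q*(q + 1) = q^2 + q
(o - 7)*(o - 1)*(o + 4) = o^3 - 4*o^2 - 25*o + 28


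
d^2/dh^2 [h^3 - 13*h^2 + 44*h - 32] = 6*h - 26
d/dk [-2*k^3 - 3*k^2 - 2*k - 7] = -6*k^2 - 6*k - 2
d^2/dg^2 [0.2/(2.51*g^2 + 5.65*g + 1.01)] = (-2.52004*g^2 - 5.6726*g + 0.2*(5.02*g + 5.65)*(10.04*g + 11.3) - 1.01404)/(2.51*g^2 + 5.65*g + 1.01)^3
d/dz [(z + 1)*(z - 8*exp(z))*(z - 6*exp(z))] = -14*z^2*exp(z) + 3*z^2 + 96*z*exp(2*z) - 42*z*exp(z) + 2*z + 144*exp(2*z) - 14*exp(z)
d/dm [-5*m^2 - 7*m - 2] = -10*m - 7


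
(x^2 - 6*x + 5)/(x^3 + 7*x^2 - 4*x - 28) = (x^2 - 6*x + 5)/(x^3 + 7*x^2 - 4*x - 28)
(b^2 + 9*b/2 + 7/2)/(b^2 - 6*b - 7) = (b + 7/2)/(b - 7)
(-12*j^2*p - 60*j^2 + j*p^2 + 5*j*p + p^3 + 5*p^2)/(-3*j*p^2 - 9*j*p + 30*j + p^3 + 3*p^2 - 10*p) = (4*j + p)/(p - 2)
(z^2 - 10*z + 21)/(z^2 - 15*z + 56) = (z - 3)/(z - 8)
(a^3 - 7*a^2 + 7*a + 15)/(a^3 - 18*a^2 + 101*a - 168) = (a^2 - 4*a - 5)/(a^2 - 15*a + 56)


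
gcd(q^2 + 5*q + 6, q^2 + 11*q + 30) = 1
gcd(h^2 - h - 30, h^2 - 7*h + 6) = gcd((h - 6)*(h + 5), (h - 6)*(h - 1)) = h - 6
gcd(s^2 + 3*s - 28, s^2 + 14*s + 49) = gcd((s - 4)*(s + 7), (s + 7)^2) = s + 7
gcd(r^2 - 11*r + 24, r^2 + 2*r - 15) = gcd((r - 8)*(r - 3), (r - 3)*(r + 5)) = r - 3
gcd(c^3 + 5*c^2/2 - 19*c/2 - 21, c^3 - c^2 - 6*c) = c^2 - c - 6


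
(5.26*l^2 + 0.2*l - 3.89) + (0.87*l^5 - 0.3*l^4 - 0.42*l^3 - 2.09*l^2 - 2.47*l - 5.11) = 0.87*l^5 - 0.3*l^4 - 0.42*l^3 + 3.17*l^2 - 2.27*l - 9.0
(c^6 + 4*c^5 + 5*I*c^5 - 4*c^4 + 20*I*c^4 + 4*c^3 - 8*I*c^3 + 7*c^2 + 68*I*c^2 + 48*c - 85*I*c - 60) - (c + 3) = c^6 + 4*c^5 + 5*I*c^5 - 4*c^4 + 20*I*c^4 + 4*c^3 - 8*I*c^3 + 7*c^2 + 68*I*c^2 + 47*c - 85*I*c - 63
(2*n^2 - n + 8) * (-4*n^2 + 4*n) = -8*n^4 + 12*n^3 - 36*n^2 + 32*n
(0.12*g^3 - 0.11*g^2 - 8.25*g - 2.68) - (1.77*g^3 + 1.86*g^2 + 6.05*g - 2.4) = -1.65*g^3 - 1.97*g^2 - 14.3*g - 0.28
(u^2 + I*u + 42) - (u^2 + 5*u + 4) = -5*u + I*u + 38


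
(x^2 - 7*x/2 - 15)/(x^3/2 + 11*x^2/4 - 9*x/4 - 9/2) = 2*(2*x^2 - 7*x - 30)/(2*x^3 + 11*x^2 - 9*x - 18)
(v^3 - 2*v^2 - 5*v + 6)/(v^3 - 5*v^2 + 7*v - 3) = (v + 2)/(v - 1)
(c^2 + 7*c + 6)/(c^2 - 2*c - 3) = (c + 6)/(c - 3)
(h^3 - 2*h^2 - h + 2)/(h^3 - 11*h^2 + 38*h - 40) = (h^2 - 1)/(h^2 - 9*h + 20)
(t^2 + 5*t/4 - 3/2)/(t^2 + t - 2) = (t - 3/4)/(t - 1)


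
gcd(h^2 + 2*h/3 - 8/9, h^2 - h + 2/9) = h - 2/3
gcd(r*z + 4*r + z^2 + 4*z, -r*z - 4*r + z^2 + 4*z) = z + 4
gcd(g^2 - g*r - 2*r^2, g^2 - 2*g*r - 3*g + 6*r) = -g + 2*r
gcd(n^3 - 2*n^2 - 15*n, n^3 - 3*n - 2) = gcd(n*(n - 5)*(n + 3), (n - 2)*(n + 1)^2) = 1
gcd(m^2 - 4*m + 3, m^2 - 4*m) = 1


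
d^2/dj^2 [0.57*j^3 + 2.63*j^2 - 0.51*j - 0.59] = 3.42*j + 5.26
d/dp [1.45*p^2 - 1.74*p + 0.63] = 2.9*p - 1.74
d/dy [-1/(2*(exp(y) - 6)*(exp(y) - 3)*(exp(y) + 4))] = ((exp(y) - 6)*(exp(y) - 3) + (exp(y) - 6)*(exp(y) + 4) + (exp(y) - 3)*(exp(y) + 4))*exp(y)/(2*(exp(y) - 6)^2*(exp(y) - 3)^2*(exp(y) + 4)^2)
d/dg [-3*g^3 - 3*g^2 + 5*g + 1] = -9*g^2 - 6*g + 5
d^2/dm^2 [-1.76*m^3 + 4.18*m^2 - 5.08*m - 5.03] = 8.36 - 10.56*m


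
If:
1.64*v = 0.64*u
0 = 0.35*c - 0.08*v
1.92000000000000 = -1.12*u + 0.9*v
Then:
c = -0.22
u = -2.50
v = -0.97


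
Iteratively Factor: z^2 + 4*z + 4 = (z + 2)*(z + 2)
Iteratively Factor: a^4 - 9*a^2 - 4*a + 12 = (a - 1)*(a^3 + a^2 - 8*a - 12) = (a - 1)*(a + 2)*(a^2 - a - 6) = (a - 3)*(a - 1)*(a + 2)*(a + 2)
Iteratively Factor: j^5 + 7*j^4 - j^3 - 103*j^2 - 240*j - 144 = (j + 4)*(j^4 + 3*j^3 - 13*j^2 - 51*j - 36) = (j + 3)*(j + 4)*(j^3 - 13*j - 12) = (j - 4)*(j + 3)*(j + 4)*(j^2 + 4*j + 3) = (j - 4)*(j + 3)^2*(j + 4)*(j + 1)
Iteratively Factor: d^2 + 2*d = (d)*(d + 2)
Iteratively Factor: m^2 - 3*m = (m)*(m - 3)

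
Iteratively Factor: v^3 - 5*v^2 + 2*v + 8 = (v - 2)*(v^2 - 3*v - 4) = (v - 2)*(v + 1)*(v - 4)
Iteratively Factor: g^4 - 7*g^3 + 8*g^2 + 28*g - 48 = (g - 3)*(g^3 - 4*g^2 - 4*g + 16) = (g - 3)*(g - 2)*(g^2 - 2*g - 8) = (g - 4)*(g - 3)*(g - 2)*(g + 2)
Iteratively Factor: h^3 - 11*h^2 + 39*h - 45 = (h - 5)*(h^2 - 6*h + 9) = (h - 5)*(h - 3)*(h - 3)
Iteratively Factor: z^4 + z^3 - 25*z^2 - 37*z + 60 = (z + 3)*(z^3 - 2*z^2 - 19*z + 20) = (z + 3)*(z + 4)*(z^2 - 6*z + 5) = (z - 5)*(z + 3)*(z + 4)*(z - 1)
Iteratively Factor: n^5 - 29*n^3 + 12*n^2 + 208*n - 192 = (n - 3)*(n^4 + 3*n^3 - 20*n^2 - 48*n + 64) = (n - 3)*(n + 4)*(n^3 - n^2 - 16*n + 16) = (n - 4)*(n - 3)*(n + 4)*(n^2 + 3*n - 4) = (n - 4)*(n - 3)*(n + 4)^2*(n - 1)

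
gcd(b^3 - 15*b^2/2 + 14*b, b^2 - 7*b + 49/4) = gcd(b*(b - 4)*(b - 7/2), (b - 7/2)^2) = b - 7/2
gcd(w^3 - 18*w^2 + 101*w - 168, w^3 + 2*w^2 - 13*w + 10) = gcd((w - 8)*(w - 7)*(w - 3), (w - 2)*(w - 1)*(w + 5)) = 1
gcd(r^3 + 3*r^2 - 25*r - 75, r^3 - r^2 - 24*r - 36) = r + 3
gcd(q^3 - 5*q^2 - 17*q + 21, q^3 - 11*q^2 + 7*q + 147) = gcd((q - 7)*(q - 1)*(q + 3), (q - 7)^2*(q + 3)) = q^2 - 4*q - 21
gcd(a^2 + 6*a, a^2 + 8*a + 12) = a + 6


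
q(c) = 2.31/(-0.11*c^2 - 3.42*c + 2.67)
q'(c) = 2.31*(0.22*c + 3.42)/(-0.11*c^2 - 3.42*c + 2.67)^2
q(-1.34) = 0.33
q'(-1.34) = 0.15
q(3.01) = -0.27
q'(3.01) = 0.13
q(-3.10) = 0.19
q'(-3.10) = 0.04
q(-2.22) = 0.24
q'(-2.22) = 0.07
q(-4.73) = 0.14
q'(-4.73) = 0.02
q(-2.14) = 0.24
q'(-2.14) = 0.08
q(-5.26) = 0.13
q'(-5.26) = 0.02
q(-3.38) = 0.18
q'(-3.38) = 0.04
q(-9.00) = 0.09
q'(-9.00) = 0.01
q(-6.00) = 0.12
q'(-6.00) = 0.01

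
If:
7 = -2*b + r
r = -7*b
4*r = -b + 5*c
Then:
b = -7/9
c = 21/5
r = 49/9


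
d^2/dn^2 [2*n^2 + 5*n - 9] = 4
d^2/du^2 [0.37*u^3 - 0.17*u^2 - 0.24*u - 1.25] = 2.22*u - 0.34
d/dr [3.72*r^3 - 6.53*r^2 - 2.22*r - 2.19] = 11.16*r^2 - 13.06*r - 2.22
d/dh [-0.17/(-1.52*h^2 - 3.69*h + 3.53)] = (-0.5168*h - 0.6273)/(1.52*h^2 + 3.69*h - 3.53)^2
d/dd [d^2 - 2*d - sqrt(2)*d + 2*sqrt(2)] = 2*d - 2 - sqrt(2)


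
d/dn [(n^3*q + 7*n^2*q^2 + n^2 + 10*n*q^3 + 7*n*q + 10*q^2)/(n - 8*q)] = (2*n^3*q - 17*n^2*q^2 + n^2 - 112*n*q^3 - 16*n*q - 80*q^4 - 66*q^2)/(n^2 - 16*n*q + 64*q^2)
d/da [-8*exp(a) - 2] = -8*exp(a)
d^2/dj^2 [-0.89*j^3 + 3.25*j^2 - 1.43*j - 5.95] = 6.5 - 5.34*j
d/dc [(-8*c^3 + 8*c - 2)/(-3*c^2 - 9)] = 4*(2*c^4 + 20*c^2 - c - 6)/(3*(c^4 + 6*c^2 + 9))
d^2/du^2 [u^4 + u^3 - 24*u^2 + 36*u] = 12*u^2 + 6*u - 48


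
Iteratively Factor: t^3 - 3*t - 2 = (t - 2)*(t^2 + 2*t + 1) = (t - 2)*(t + 1)*(t + 1)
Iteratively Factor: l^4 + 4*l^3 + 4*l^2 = (l + 2)*(l^3 + 2*l^2) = (l + 2)^2*(l^2) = l*(l + 2)^2*(l)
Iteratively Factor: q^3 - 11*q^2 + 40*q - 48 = (q - 4)*(q^2 - 7*q + 12) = (q - 4)^2*(q - 3)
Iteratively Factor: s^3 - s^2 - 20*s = (s)*(s^2 - s - 20) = s*(s + 4)*(s - 5)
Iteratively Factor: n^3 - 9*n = (n - 3)*(n^2 + 3*n) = n*(n - 3)*(n + 3)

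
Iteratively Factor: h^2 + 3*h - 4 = (h + 4)*(h - 1)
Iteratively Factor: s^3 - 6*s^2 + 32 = (s - 4)*(s^2 - 2*s - 8) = (s - 4)*(s + 2)*(s - 4)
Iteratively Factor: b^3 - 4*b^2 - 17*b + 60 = (b + 4)*(b^2 - 8*b + 15) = (b - 3)*(b + 4)*(b - 5)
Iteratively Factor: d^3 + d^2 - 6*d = (d)*(d^2 + d - 6) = d*(d + 3)*(d - 2)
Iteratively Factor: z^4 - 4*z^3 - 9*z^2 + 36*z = (z + 3)*(z^3 - 7*z^2 + 12*z) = z*(z + 3)*(z^2 - 7*z + 12) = z*(z - 4)*(z + 3)*(z - 3)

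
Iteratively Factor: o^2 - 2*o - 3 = (o - 3)*(o + 1)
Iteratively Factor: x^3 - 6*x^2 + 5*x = (x - 1)*(x^2 - 5*x) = x*(x - 1)*(x - 5)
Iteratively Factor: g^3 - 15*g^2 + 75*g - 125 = (g - 5)*(g^2 - 10*g + 25) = (g - 5)^2*(g - 5)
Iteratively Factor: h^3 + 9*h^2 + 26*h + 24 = (h + 3)*(h^2 + 6*h + 8) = (h + 2)*(h + 3)*(h + 4)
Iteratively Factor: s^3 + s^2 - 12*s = (s - 3)*(s^2 + 4*s) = (s - 3)*(s + 4)*(s)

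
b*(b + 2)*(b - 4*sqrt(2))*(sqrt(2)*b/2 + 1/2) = sqrt(2)*b^4/2 - 7*b^3/2 + sqrt(2)*b^3 - 7*b^2 - 2*sqrt(2)*b^2 - 4*sqrt(2)*b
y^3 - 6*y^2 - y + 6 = (y - 6)*(y - 1)*(y + 1)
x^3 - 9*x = x*(x - 3)*(x + 3)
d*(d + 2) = d^2 + 2*d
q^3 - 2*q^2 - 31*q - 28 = (q - 7)*(q + 1)*(q + 4)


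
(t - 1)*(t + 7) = t^2 + 6*t - 7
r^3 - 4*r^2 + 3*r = r*(r - 3)*(r - 1)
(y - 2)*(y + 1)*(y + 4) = y^3 + 3*y^2 - 6*y - 8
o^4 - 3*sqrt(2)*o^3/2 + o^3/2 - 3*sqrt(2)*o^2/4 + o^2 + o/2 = o*(o + 1/2)*(o - sqrt(2))*(o - sqrt(2)/2)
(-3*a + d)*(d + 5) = -3*a*d - 15*a + d^2 + 5*d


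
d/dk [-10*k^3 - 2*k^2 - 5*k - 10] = -30*k^2 - 4*k - 5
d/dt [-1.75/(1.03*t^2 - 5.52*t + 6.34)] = (3.605*t - 9.66)/(1.03*t^2 - 5.52*t + 6.34)^2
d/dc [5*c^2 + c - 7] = 10*c + 1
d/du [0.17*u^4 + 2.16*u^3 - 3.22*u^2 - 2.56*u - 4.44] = 0.68*u^3 + 6.48*u^2 - 6.44*u - 2.56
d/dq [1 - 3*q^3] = -9*q^2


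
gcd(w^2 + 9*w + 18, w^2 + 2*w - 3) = w + 3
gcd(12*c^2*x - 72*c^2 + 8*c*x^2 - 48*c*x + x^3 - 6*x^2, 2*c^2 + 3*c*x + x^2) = 2*c + x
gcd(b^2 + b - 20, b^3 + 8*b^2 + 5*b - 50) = b + 5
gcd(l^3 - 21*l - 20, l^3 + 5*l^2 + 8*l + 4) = l + 1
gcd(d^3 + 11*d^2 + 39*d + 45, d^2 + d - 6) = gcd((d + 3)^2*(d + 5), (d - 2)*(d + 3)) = d + 3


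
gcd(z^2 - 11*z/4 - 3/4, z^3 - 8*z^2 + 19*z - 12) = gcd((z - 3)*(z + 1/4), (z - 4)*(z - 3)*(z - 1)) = z - 3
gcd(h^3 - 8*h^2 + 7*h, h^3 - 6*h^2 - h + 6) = h - 1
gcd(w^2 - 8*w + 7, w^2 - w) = w - 1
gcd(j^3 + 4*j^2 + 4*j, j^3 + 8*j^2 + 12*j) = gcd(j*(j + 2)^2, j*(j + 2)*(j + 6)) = j^2 + 2*j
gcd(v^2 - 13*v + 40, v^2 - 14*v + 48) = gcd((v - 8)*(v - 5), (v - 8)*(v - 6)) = v - 8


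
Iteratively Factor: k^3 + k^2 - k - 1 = (k + 1)*(k^2 - 1) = (k - 1)*(k + 1)*(k + 1)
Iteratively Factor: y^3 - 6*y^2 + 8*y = (y - 2)*(y^2 - 4*y) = y*(y - 2)*(y - 4)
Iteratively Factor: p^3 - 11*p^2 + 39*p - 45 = (p - 3)*(p^2 - 8*p + 15) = (p - 5)*(p - 3)*(p - 3)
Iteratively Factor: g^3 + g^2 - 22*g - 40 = (g + 4)*(g^2 - 3*g - 10) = (g + 2)*(g + 4)*(g - 5)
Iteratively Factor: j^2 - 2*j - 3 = (j + 1)*(j - 3)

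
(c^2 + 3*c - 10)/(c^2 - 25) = (c - 2)/(c - 5)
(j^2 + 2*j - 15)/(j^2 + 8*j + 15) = (j - 3)/(j + 3)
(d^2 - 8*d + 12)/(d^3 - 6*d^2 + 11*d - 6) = (d - 6)/(d^2 - 4*d + 3)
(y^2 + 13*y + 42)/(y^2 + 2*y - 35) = (y + 6)/(y - 5)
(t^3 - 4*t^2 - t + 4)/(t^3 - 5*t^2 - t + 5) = (t - 4)/(t - 5)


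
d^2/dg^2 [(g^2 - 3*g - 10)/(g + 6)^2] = 6*(14 - 5*g)/(g^4 + 24*g^3 + 216*g^2 + 864*g + 1296)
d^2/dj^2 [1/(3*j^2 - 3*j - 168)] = 2*(j^2 - j - (2*j - 1)^2 - 56)/(3*(-j^2 + j + 56)^3)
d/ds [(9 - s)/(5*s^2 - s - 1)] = (-5*s^2 + s + (s - 9)*(10*s - 1) + 1)/(-5*s^2 + s + 1)^2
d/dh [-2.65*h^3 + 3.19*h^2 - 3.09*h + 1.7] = -7.95*h^2 + 6.38*h - 3.09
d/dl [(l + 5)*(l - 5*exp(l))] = l - (l + 5)*(5*exp(l) - 1) - 5*exp(l)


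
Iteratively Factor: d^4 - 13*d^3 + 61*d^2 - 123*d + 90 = (d - 3)*(d^3 - 10*d^2 + 31*d - 30) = (d - 3)*(d - 2)*(d^2 - 8*d + 15) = (d - 3)^2*(d - 2)*(d - 5)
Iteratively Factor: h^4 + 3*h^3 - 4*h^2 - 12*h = (h + 2)*(h^3 + h^2 - 6*h) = (h + 2)*(h + 3)*(h^2 - 2*h) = (h - 2)*(h + 2)*(h + 3)*(h)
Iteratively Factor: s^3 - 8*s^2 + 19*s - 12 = (s - 4)*(s^2 - 4*s + 3) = (s - 4)*(s - 3)*(s - 1)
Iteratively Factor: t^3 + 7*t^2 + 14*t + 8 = (t + 2)*(t^2 + 5*t + 4) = (t + 1)*(t + 2)*(t + 4)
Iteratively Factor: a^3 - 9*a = (a + 3)*(a^2 - 3*a) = a*(a + 3)*(a - 3)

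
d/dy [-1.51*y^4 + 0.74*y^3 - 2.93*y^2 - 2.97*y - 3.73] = -6.04*y^3 + 2.22*y^2 - 5.86*y - 2.97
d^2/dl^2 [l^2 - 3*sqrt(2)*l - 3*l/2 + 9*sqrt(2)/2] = 2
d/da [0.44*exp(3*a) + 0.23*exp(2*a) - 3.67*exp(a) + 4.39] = (1.32*exp(2*a) + 0.46*exp(a) - 3.67)*exp(a)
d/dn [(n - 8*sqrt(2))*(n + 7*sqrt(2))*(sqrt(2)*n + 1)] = 3*sqrt(2)*n^2 - 2*n - 113*sqrt(2)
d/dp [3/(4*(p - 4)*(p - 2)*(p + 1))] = 3*(-3*p^2 + 10*p - 2)/(4*(p^6 - 10*p^5 + 29*p^4 - 4*p^3 - 76*p^2 + 32*p + 64))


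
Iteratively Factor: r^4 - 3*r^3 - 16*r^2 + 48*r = (r + 4)*(r^3 - 7*r^2 + 12*r) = (r - 4)*(r + 4)*(r^2 - 3*r) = (r - 4)*(r - 3)*(r + 4)*(r)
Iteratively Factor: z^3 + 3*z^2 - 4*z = (z)*(z^2 + 3*z - 4) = z*(z - 1)*(z + 4)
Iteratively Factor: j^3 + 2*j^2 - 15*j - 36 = (j + 3)*(j^2 - j - 12) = (j + 3)^2*(j - 4)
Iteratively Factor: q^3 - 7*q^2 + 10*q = (q)*(q^2 - 7*q + 10) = q*(q - 2)*(q - 5)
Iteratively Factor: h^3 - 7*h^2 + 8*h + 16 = (h - 4)*(h^2 - 3*h - 4) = (h - 4)^2*(h + 1)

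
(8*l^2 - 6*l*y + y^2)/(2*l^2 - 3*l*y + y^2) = (-4*l + y)/(-l + y)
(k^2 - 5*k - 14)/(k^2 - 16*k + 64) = (k^2 - 5*k - 14)/(k^2 - 16*k + 64)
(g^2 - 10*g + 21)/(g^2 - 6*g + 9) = (g - 7)/(g - 3)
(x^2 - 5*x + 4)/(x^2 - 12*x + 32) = (x - 1)/(x - 8)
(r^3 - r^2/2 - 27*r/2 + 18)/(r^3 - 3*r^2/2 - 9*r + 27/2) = (r + 4)/(r + 3)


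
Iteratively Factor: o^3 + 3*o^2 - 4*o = (o - 1)*(o^2 + 4*o) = (o - 1)*(o + 4)*(o)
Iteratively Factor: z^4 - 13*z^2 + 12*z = (z - 3)*(z^3 + 3*z^2 - 4*z) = z*(z - 3)*(z^2 + 3*z - 4) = z*(z - 3)*(z - 1)*(z + 4)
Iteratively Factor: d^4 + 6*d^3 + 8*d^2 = (d + 2)*(d^3 + 4*d^2) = d*(d + 2)*(d^2 + 4*d) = d*(d + 2)*(d + 4)*(d)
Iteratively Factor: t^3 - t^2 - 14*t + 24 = (t - 3)*(t^2 + 2*t - 8) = (t - 3)*(t + 4)*(t - 2)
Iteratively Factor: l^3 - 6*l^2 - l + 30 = (l + 2)*(l^2 - 8*l + 15) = (l - 3)*(l + 2)*(l - 5)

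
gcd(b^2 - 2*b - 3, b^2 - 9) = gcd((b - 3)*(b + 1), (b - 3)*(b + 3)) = b - 3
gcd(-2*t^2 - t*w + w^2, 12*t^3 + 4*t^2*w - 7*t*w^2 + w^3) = 2*t^2 + t*w - w^2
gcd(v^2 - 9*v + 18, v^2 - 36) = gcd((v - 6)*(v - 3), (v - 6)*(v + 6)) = v - 6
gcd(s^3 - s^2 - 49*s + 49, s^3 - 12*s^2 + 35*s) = s - 7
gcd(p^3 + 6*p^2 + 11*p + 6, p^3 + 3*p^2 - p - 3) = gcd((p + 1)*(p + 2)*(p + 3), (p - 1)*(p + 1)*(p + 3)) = p^2 + 4*p + 3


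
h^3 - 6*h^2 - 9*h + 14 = (h - 7)*(h - 1)*(h + 2)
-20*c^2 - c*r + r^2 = (-5*c + r)*(4*c + r)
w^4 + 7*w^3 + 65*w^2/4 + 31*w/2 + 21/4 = (w + 1)^2*(w + 3/2)*(w + 7/2)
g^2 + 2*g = g*(g + 2)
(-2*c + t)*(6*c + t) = -12*c^2 + 4*c*t + t^2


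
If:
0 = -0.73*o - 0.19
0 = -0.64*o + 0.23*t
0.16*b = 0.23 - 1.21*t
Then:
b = 6.91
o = -0.26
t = -0.72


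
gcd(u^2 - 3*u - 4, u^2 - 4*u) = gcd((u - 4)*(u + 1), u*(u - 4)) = u - 4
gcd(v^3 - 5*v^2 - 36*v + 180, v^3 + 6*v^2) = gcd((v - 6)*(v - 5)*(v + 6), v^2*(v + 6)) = v + 6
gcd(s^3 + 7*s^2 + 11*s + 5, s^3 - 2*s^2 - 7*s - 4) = s^2 + 2*s + 1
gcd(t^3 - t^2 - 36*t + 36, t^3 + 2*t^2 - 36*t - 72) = t^2 - 36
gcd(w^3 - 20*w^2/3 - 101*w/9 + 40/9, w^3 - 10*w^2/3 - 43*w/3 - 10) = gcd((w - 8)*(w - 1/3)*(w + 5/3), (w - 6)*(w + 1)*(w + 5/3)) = w + 5/3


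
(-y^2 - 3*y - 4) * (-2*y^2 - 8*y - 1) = 2*y^4 + 14*y^3 + 33*y^2 + 35*y + 4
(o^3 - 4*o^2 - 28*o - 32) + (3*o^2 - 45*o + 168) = o^3 - o^2 - 73*o + 136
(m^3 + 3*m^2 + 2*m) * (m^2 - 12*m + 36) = m^5 - 9*m^4 + 2*m^3 + 84*m^2 + 72*m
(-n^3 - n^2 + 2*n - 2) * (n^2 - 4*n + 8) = -n^5 + 3*n^4 - 2*n^3 - 18*n^2 + 24*n - 16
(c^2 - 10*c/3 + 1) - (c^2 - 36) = 37 - 10*c/3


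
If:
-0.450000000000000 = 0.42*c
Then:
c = -1.07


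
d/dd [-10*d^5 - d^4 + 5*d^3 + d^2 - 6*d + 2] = -50*d^4 - 4*d^3 + 15*d^2 + 2*d - 6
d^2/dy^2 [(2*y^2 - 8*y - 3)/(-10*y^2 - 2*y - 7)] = 24*(70*y^3 + 110*y^2 - 125*y - 34)/(1000*y^6 + 600*y^5 + 2220*y^4 + 848*y^3 + 1554*y^2 + 294*y + 343)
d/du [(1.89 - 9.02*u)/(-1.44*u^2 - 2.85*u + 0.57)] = (-12.9888*u^2 + 5.4432*u + 0.245100000000001)/(2.0736*u^4 + 8.208*u^3 + 6.4809*u^2 - 3.249*u + 0.3249)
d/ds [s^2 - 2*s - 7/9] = 2*s - 2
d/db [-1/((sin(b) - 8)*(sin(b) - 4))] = 2*(sin(b) - 6)*cos(b)/((sin(b) - 8)^2*(sin(b) - 4)^2)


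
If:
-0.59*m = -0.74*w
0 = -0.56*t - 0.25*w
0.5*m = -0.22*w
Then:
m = 0.00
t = 0.00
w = 0.00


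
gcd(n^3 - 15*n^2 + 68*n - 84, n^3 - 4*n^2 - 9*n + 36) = 1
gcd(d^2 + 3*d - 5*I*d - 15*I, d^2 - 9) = d + 3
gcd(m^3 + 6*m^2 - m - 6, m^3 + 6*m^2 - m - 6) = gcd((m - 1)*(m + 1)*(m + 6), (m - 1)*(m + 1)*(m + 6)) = m^3 + 6*m^2 - m - 6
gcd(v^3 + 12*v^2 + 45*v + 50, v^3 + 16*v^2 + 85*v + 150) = v^2 + 10*v + 25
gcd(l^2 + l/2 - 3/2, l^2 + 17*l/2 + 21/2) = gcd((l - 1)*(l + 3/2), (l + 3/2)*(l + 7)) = l + 3/2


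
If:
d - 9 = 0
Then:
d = 9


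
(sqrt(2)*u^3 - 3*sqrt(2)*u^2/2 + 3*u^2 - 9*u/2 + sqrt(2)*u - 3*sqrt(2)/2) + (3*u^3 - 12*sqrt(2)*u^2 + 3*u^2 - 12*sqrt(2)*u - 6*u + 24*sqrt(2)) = sqrt(2)*u^3 + 3*u^3 - 27*sqrt(2)*u^2/2 + 6*u^2 - 11*sqrt(2)*u - 21*u/2 + 45*sqrt(2)/2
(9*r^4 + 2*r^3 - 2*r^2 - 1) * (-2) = -18*r^4 - 4*r^3 + 4*r^2 + 2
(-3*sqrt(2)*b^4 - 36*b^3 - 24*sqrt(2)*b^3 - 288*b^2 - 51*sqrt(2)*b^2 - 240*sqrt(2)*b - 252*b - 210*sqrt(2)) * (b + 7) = -3*sqrt(2)*b^5 - 45*sqrt(2)*b^4 - 36*b^4 - 540*b^3 - 219*sqrt(2)*b^3 - 2268*b^2 - 597*sqrt(2)*b^2 - 1890*sqrt(2)*b - 1764*b - 1470*sqrt(2)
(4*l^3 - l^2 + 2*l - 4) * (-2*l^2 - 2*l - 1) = -8*l^5 - 6*l^4 - 6*l^3 + 5*l^2 + 6*l + 4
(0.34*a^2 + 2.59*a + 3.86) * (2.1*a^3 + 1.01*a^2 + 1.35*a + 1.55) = 0.714*a^5 + 5.7824*a^4 + 11.1809*a^3 + 7.9221*a^2 + 9.2255*a + 5.983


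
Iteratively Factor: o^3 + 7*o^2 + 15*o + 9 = (o + 3)*(o^2 + 4*o + 3) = (o + 3)^2*(o + 1)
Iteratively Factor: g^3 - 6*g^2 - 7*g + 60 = (g - 5)*(g^2 - g - 12) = (g - 5)*(g - 4)*(g + 3)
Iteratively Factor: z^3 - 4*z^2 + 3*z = (z)*(z^2 - 4*z + 3) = z*(z - 1)*(z - 3)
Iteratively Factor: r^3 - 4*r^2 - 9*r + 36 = (r + 3)*(r^2 - 7*r + 12) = (r - 4)*(r + 3)*(r - 3)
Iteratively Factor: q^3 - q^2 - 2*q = (q - 2)*(q^2 + q) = (q - 2)*(q + 1)*(q)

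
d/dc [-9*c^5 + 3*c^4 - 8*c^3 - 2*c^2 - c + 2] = -45*c^4 + 12*c^3 - 24*c^2 - 4*c - 1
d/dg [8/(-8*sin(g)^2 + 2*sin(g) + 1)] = 16*(8*sin(g) - 1)*cos(g)/(-8*sin(g)^2 + 2*sin(g) + 1)^2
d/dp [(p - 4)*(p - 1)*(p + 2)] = 3*p^2 - 6*p - 6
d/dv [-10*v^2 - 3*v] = -20*v - 3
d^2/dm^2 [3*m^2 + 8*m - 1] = 6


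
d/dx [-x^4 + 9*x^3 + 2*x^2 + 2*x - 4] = -4*x^3 + 27*x^2 + 4*x + 2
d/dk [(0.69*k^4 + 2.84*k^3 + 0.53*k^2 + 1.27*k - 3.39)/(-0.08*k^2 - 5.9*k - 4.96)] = (-0.1104*k^5 - 12.4402*k^4 - 47.2016*k^3 - 45.2846*k^2 - 5.8*k - 26.3002)/(0.0064*k^4 + 0.944*k^3 + 35.6036*k^2 + 58.528*k + 24.6016)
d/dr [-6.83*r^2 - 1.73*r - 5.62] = -13.66*r - 1.73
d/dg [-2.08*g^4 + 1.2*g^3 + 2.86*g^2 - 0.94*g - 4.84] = -8.32*g^3 + 3.6*g^2 + 5.72*g - 0.94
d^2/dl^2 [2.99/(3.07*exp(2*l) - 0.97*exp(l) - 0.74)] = ((2.9003 - 36.7172*exp(l))*(-3.07*exp(2*l) + 0.97*exp(l) + 0.74) - 2.99*(6.14*exp(l) - 0.97)*(12.28*exp(l) - 1.94)*exp(l))*exp(l)/(-3.07*exp(2*l) + 0.97*exp(l) + 0.74)^3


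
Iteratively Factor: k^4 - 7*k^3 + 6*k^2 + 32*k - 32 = (k + 2)*(k^3 - 9*k^2 + 24*k - 16) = (k - 4)*(k + 2)*(k^2 - 5*k + 4) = (k - 4)^2*(k + 2)*(k - 1)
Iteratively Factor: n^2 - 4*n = (n - 4)*(n)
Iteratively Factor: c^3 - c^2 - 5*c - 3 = (c + 1)*(c^2 - 2*c - 3) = (c - 3)*(c + 1)*(c + 1)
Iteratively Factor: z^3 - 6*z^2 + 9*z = (z)*(z^2 - 6*z + 9) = z*(z - 3)*(z - 3)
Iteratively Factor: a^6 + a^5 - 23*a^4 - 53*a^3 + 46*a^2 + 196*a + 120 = (a + 1)*(a^5 - 23*a^3 - 30*a^2 + 76*a + 120) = (a + 1)*(a + 2)*(a^4 - 2*a^3 - 19*a^2 + 8*a + 60) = (a - 2)*(a + 1)*(a + 2)*(a^3 - 19*a - 30) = (a - 5)*(a - 2)*(a + 1)*(a + 2)*(a^2 + 5*a + 6) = (a - 5)*(a - 2)*(a + 1)*(a + 2)^2*(a + 3)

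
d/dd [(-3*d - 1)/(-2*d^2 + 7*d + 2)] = (-6*d^2 - 4*d + 1)/(4*d^4 - 28*d^3 + 41*d^2 + 28*d + 4)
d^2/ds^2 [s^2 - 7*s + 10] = 2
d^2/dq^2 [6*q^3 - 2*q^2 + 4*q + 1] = 36*q - 4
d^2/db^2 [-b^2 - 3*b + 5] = -2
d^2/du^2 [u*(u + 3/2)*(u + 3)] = 6*u + 9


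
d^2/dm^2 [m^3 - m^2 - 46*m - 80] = 6*m - 2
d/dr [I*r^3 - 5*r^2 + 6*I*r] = 3*I*r^2 - 10*r + 6*I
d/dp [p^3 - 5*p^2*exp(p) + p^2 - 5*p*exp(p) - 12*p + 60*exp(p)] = -5*p^2*exp(p) + 3*p^2 - 15*p*exp(p) + 2*p + 55*exp(p) - 12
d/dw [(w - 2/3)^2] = 2*w - 4/3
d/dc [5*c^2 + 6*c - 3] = 10*c + 6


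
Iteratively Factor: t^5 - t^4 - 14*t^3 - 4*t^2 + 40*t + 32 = (t - 2)*(t^4 + t^3 - 12*t^2 - 28*t - 16) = (t - 2)*(t + 2)*(t^3 - t^2 - 10*t - 8) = (t - 2)*(t + 1)*(t + 2)*(t^2 - 2*t - 8) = (t - 2)*(t + 1)*(t + 2)^2*(t - 4)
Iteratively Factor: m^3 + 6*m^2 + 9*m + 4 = (m + 1)*(m^2 + 5*m + 4) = (m + 1)^2*(m + 4)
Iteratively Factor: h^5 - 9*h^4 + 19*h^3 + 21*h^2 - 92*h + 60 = (h - 2)*(h^4 - 7*h^3 + 5*h^2 + 31*h - 30) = (h - 2)*(h + 2)*(h^3 - 9*h^2 + 23*h - 15) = (h - 2)*(h - 1)*(h + 2)*(h^2 - 8*h + 15) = (h - 5)*(h - 2)*(h - 1)*(h + 2)*(h - 3)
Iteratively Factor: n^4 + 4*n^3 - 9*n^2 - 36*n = (n)*(n^3 + 4*n^2 - 9*n - 36) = n*(n + 4)*(n^2 - 9) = n*(n - 3)*(n + 4)*(n + 3)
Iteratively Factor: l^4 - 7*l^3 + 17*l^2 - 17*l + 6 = (l - 1)*(l^3 - 6*l^2 + 11*l - 6) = (l - 2)*(l - 1)*(l^2 - 4*l + 3) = (l - 2)*(l - 1)^2*(l - 3)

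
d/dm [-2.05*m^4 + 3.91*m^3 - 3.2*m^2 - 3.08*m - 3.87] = -8.2*m^3 + 11.73*m^2 - 6.4*m - 3.08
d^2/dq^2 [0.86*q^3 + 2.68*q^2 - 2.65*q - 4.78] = 5.16*q + 5.36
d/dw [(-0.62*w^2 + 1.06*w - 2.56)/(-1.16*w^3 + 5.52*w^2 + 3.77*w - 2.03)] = (-0.7192*w^4 + 2.4592*w^3 - 17.0974*w^2 + 30.7796*w + 7.4994)/(1.3456*w^6 - 12.8064*w^5 + 21.724*w^4 + 46.3304*w^3 - 8.1983*w^2 - 15.3062*w + 4.1209)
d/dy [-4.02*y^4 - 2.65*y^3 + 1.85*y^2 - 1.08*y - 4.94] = -16.08*y^3 - 7.95*y^2 + 3.7*y - 1.08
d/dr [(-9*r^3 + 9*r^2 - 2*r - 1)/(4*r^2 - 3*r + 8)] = (-36*r^4 + 54*r^3 - 235*r^2 + 152*r - 19)/(16*r^4 - 24*r^3 + 73*r^2 - 48*r + 64)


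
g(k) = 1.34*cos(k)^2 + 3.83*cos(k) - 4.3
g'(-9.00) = 0.57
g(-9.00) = -6.68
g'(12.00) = 3.27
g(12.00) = -0.11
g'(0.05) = -0.33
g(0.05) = 0.86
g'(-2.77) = 0.48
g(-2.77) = -6.71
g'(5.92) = 2.25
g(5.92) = 0.45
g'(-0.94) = 4.37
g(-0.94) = -1.57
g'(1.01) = -4.45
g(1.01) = -1.88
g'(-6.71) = 2.60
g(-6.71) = 0.30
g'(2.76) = -0.50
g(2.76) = -6.70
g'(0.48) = -2.87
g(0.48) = 0.15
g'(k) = -2.68*sin(k)*cos(k) - 3.83*sin(k)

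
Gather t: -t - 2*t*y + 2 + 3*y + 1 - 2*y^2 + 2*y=t*(-2*y - 1) - 2*y^2 + 5*y + 3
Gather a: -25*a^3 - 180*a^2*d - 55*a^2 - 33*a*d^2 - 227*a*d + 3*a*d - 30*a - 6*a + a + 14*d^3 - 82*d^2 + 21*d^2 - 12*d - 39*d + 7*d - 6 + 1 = -25*a^3 + a^2*(-180*d - 55) + a*(-33*d^2 - 224*d - 35) + 14*d^3 - 61*d^2 - 44*d - 5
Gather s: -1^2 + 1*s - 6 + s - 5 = 2*s - 12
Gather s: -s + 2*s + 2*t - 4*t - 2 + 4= s - 2*t + 2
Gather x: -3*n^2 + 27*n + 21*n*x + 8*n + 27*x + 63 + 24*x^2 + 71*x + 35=-3*n^2 + 35*n + 24*x^2 + x*(21*n + 98) + 98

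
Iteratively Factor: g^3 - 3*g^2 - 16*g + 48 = (g - 3)*(g^2 - 16) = (g - 4)*(g - 3)*(g + 4)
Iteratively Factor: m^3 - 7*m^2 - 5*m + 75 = (m - 5)*(m^2 - 2*m - 15) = (m - 5)*(m + 3)*(m - 5)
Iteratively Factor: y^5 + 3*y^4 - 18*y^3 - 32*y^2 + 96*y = (y)*(y^4 + 3*y^3 - 18*y^2 - 32*y + 96) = y*(y + 4)*(y^3 - y^2 - 14*y + 24) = y*(y + 4)^2*(y^2 - 5*y + 6) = y*(y - 3)*(y + 4)^2*(y - 2)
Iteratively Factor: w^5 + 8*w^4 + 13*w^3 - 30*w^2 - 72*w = (w + 3)*(w^4 + 5*w^3 - 2*w^2 - 24*w) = (w + 3)^2*(w^3 + 2*w^2 - 8*w) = (w + 3)^2*(w + 4)*(w^2 - 2*w) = w*(w + 3)^2*(w + 4)*(w - 2)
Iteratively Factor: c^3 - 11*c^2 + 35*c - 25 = (c - 5)*(c^2 - 6*c + 5) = (c - 5)*(c - 1)*(c - 5)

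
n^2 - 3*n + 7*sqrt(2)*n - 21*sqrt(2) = (n - 3)*(n + 7*sqrt(2))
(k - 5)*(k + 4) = k^2 - k - 20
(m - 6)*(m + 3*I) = m^2 - 6*m + 3*I*m - 18*I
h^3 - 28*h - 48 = (h - 6)*(h + 2)*(h + 4)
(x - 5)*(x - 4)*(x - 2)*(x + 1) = x^4 - 10*x^3 + 27*x^2 - 2*x - 40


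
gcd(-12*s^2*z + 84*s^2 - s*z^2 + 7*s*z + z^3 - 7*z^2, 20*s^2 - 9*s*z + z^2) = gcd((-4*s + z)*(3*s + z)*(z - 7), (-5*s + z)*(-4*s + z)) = -4*s + z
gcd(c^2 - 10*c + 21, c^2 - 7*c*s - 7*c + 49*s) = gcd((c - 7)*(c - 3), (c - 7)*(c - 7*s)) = c - 7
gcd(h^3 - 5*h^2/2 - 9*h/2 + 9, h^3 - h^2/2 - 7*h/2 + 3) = h^2 + h/2 - 3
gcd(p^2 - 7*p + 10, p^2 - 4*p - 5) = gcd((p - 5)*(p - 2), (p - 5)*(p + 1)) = p - 5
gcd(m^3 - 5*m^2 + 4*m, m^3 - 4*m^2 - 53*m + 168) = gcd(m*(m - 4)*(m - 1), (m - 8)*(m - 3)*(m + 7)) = 1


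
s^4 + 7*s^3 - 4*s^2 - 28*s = s*(s - 2)*(s + 2)*(s + 7)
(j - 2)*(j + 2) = j^2 - 4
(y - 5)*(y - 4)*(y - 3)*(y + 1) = y^4 - 11*y^3 + 35*y^2 - 13*y - 60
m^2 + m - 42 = (m - 6)*(m + 7)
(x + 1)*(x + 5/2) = x^2 + 7*x/2 + 5/2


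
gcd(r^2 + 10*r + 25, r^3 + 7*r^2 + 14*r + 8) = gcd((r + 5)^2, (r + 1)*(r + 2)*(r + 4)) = 1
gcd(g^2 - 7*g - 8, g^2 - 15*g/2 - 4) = g - 8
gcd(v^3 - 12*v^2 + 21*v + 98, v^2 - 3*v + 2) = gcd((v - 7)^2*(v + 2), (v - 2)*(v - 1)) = 1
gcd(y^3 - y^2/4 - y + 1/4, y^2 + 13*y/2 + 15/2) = 1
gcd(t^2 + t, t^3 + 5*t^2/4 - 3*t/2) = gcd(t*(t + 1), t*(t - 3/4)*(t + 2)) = t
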